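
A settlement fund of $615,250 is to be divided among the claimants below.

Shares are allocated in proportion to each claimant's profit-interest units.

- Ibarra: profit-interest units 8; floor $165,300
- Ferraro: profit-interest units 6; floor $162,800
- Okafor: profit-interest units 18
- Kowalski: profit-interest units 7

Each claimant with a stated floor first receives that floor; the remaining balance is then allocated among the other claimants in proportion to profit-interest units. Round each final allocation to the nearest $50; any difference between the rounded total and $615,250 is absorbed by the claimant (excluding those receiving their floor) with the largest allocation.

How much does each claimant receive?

Ibarra: $165,300; Ferraro: $162,800; Okafor: $206,750; Kowalski: $80,400

Fund the minimums — Ibarra $165,300; Ferraro $162,800. Residual $287,150.
Residual split over remaining profit-interest units 25: Okafor 206,748.00 → $206,750; Kowalski 80,402.00 → $80,400.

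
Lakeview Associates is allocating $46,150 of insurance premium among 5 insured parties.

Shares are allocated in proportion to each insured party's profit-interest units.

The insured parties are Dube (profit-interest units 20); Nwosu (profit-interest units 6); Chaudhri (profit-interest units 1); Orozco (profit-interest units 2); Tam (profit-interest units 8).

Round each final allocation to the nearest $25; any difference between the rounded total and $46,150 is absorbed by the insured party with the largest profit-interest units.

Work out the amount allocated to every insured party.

Combined profit-interest units = 20 + 6 + 1 + 2 + 8 = 37.
Pro-rata amounts: Dube 24,945.95; Nwosu 7,483.78; Chaudhri 1,247.30; Orozco 2,494.59; Tam 9,978.38.
After rounding ($25): Dube $24,950; Nwosu $7,475; Chaudhri $1,250; Orozco $2,500; Tam $9,975. Sum = $46,150.
No rounding difference to absorb.

Dube: $24,950 | Nwosu: $7,475 | Chaudhri: $1,250 | Orozco: $2,500 | Tam: $9,975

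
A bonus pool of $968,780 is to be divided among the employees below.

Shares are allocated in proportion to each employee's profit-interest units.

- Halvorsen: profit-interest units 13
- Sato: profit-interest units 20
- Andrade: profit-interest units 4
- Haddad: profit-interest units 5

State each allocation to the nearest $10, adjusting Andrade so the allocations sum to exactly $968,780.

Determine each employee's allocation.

Halvorsen: $299,860 · Sato: $461,320 · Andrade: $92,270 · Haddad: $115,330

Profit-interest units total: 42.
Pro-rata amounts: Halvorsen 13/42 × $968,780 = 299,860.48; Sato 20/42 × $968,780 = 461,323.81; Andrade 4/42 × $968,780 = 92,264.76; Haddad 5/42 × $968,780 = 115,330.95.
At nearest $10: Halvorsen $299,860; Sato $461,320; Andrade $92,260; Haddad $115,330. Sum = $968,770.
Difference $968,780 − $968,770 = +$10 applied to Andrade: Andrade becomes $92,270.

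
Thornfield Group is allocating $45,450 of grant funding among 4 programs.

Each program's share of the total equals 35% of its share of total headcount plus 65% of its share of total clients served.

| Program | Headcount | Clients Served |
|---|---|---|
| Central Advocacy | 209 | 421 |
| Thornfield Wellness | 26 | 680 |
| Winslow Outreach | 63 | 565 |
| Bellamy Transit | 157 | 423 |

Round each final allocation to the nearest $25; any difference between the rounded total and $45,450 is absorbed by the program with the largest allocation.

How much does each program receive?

Headcount total 455; clients served total 2,089.
Blended shares (35% headcount + 65% clients served): Central Advocacy 0.2918; Thornfield Wellness 0.2316; Winslow Outreach 0.2243; Bellamy Transit 0.2524.
Proportional shares: Central Advocacy 13,260.72; Thornfield Wellness 10,525.52; Winslow Outreach 10,192.77; Bellamy Transit 11,471.00.
Rounded to nearest $25: Central Advocacy $13,250; Thornfield Wellness $10,525; Winslow Outreach $10,200; Bellamy Transit $11,475. Sum = $45,450.
Sum already equals the total — no adjustment.

Central Advocacy: $13,250; Thornfield Wellness: $10,525; Winslow Outreach: $10,200; Bellamy Transit: $11,475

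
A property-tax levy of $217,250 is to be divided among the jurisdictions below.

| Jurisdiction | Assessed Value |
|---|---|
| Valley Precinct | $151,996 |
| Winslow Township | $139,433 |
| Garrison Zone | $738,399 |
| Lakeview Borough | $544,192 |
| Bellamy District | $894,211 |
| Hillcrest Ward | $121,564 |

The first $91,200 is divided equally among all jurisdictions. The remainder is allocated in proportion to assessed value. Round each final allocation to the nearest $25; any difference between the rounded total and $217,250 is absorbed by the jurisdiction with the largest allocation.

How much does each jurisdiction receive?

Valley Precinct: $22,600; Winslow Township: $21,975; Garrison Zone: $51,150; Lakeview Borough: $41,675; Bellamy District: $58,725; Hillcrest Ward: $21,125

First tranche $91,200 split equally: $15,200 each.
Remainder $126,050 by assessed value (total 2,589,795): Valley Precinct 7,397.92 → $7,400; Winslow Township 6,786.46 → $6,775; Garrison Zone 35,939.21 → $35,950; Lakeview Borough 26,486.81 → $26,475; Bellamy District 43,522.86 → $43,525; Hillcrest Ward 5,916.74 → $5,925.
Totals: Valley Precinct $15,200 + $7,400 = $22,600; Winslow Township $15,200 + $6,775 = $21,975; Garrison Zone $15,200 + $35,950 = $51,150; Lakeview Borough $15,200 + $26,475 = $41,675; Bellamy District $15,200 + $43,525 = $58,725; Hillcrest Ward $15,200 + $5,925 = $21,125.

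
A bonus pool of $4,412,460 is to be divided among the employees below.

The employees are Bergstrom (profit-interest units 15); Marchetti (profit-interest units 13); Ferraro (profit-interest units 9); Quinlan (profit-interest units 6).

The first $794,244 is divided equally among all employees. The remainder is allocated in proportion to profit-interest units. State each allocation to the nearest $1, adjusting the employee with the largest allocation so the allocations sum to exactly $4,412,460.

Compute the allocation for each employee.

First tranche $794,244 split equally: $198,561 each.
Remainder $3,618,216 by profit-interest units (total 43): Bergstrom 1,262,168.37 → $1,262,168; Marchetti 1,093,879.26 → $1,093,879; Ferraro 757,301.02 → $757,301; Quinlan 504,867.35 → $504,867.
Rounding difference +$1 on remainder applied to Bergstrom.
Totals: Bergstrom $198,561 + $1,262,169 = $1,460,730; Marchetti $198,561 + $1,093,879 = $1,292,440; Ferraro $198,561 + $757,301 = $955,862; Quinlan $198,561 + $504,867 = $703,428.

Bergstrom: $1,460,730 | Marchetti: $1,292,440 | Ferraro: $955,862 | Quinlan: $703,428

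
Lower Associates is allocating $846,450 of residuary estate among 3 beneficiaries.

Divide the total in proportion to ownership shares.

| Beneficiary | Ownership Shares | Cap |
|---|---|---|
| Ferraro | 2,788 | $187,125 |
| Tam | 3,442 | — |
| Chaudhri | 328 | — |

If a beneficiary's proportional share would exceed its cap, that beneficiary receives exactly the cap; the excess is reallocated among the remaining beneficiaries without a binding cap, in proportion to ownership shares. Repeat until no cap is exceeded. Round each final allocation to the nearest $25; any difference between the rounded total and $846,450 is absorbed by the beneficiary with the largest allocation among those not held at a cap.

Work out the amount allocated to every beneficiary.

Total ownership shares = 6,558.
Pro-rata shares before constraints: Ferraro 359,850.96; Tam 444,263.63; Chaudhri 42,335.41.
Capped: Ferraro ($187,125); remaining pool $659,325 reallocated over remaining ownership shares 3,770.
Remaining shares: Tam 601,961.98 → $601,950; Chaudhri 57,363.02 → $57,375.

Ferraro: $187,125 | Tam: $601,950 | Chaudhri: $57,375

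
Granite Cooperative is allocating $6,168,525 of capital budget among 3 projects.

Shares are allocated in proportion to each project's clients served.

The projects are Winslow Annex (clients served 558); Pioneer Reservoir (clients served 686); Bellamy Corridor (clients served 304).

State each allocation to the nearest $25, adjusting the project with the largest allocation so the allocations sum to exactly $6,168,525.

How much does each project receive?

Winslow Annex: $2,223,550 · Pioneer Reservoir: $2,733,575 · Bellamy Corridor: $1,211,400

Sum of clients served: 1,548.
Unrounded shares: Winslow Annex 558/1,548 × $6,168,525 = 2,223,538.08; Pioneer Reservoir 686/1,548 × $6,168,525 = 2,733,597.00; Bellamy Corridor 304/1,548 × $6,168,525 = 1,211,389.92.
After rounding ($25): Winslow Annex $2,223,550; Pioneer Reservoir $2,733,600; Bellamy Corridor $1,211,400. Sum = $6,168,550.
Difference $6,168,525 − $6,168,550 = −$25 applied to largest allocation (Pioneer Reservoir): Pioneer Reservoir becomes $2,733,575.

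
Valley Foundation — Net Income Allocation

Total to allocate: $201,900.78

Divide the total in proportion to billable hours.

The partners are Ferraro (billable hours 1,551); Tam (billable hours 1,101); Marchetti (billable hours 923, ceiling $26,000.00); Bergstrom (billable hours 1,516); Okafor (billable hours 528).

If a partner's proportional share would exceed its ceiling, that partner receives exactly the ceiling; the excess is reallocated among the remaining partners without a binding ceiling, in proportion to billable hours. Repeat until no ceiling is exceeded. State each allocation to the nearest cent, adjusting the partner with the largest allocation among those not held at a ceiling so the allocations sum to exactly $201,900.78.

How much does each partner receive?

Ferraro: $58,096.70; Tam: $41,240.79; Marchetti: $26,000.00; Bergstrom: $56,785.69; Okafor: $19,777.60

Combined billable hours = 5,619.
Proportional shares (ignoring caps): Ferraro 55,730.2206; Tam 39,560.9110; Marchetti 33,165.0507; Bergstrom 54,472.6077; Okafor 18,971.9900.
Held at cap: Marchetti ($26,000.00); residual $175,900.78 reallocated over remaining billable hours 4,696.
Remaining shares: Ferraro 58,096.7014 → $58,096.70; Tam 41,240.7919 → $41,240.79; Bergstrom 56,785.6862 → $56,785.69; Okafor 19,777.6005 → $19,777.60.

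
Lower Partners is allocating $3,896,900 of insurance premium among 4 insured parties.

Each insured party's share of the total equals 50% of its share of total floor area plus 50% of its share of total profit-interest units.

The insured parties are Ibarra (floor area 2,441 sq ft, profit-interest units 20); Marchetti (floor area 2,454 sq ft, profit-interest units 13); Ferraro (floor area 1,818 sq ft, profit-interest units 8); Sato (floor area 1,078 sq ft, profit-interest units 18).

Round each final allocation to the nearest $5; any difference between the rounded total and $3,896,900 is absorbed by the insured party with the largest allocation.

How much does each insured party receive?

Totals — floor area 7,791, profit-interest units 59.
Blended shares (50% floor area + 50% profit-interest units): Ibarra 0.3261; Marchetti 0.2677; Ferraro 0.1845; Sato 0.2217.
Pro-rata amounts: Ibarra 1,270,960.84; Marchetti 1,043,039.98; Ferraro 718,859.95; Sato 864,039.23.
After rounding ($5): Ibarra $1,270,960; Marchetti $1,043,040; Ferraro $718,860; Sato $864,040. Sum = $3,896,900.
Rounded total matches; no reconciliation needed.

Ibarra: $1,270,960 · Marchetti: $1,043,040 · Ferraro: $718,860 · Sato: $864,040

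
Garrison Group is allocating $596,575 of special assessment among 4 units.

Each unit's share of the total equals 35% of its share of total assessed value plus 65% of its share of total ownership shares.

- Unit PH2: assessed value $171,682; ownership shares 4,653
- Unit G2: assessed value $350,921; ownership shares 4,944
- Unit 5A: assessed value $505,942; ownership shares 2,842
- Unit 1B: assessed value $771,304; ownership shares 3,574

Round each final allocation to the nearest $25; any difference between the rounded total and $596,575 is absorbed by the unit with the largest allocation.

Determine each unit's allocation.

Unit PH2: $132,600 | Unit G2: $160,425 | Unit 5A: $127,525 | Unit 1B: $176,025

Assessed value total 1,799,849; ownership shares total 16,013.
Blended shares (35% assessed value + 65% ownership shares): Unit PH2 0.2223; Unit G2 0.2689; Unit 5A 0.2137; Unit 1B 0.2951.
Proportional shares: Unit PH2 132,594.80; Unit G2 160,435.31; Unit 5A 127,516.94; Unit 1B 176,027.95.
After rounding ($25): Unit PH2 $132,600; Unit G2 $160,425; Unit 5A $127,525; Unit 1B $176,025. Sum = $596,575.
Rounded total matches; no reconciliation needed.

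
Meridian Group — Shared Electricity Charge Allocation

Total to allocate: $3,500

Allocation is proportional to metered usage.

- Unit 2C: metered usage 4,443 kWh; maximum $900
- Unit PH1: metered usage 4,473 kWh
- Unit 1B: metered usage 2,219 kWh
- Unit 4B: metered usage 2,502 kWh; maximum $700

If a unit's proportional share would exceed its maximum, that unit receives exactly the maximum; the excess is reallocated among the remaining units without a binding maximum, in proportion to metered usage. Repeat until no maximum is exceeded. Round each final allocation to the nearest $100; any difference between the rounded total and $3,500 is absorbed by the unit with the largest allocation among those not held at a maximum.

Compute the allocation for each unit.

Metered usage total: 13,637.
Proportional shares (ignoring caps): Unit 2C 1,140.32; Unit PH1 1,148.02; Unit 1B 569.52; Unit 4B 642.15.
Cap binds for Unit 2C ($900); residual $2,600 reallocated over remaining metered usage 9,194.
Cap binds for Unit 4B ($700); residual $1,900 reallocated over remaining metered usage 6,692.
Remaining shares: Unit PH1 1,269.98 → $1,300; Unit 1B 630.02 → $600.

Unit 2C: $900; Unit PH1: $1,300; Unit 1B: $600; Unit 4B: $700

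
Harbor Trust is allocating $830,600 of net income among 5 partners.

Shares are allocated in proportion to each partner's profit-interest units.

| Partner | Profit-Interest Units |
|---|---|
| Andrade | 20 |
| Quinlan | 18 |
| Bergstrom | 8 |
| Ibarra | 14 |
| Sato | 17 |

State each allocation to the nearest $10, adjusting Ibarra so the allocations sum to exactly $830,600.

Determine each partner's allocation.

Andrade: $215,740 · Quinlan: $194,170 · Bergstrom: $86,300 · Ibarra: $151,010 · Sato: $183,380

Profit-interest units total: 77.
Unrounded shares: Andrade 20/77 × $830,600 = 215,740.26; Quinlan 18/77 × $830,600 = 194,166.23; Bergstrom 8/77 × $830,600 = 86,296.10; Ibarra 14/77 × $830,600 = 151,018.18; Sato 17/77 × $830,600 = 183,379.22.
After rounding ($10): Andrade $215,740; Quinlan $194,170; Bergstrom $86,300; Ibarra $151,020; Sato $183,380. Sum = $830,610.
Difference $830,600 − $830,610 = −$10 applied to Ibarra: Ibarra becomes $151,010.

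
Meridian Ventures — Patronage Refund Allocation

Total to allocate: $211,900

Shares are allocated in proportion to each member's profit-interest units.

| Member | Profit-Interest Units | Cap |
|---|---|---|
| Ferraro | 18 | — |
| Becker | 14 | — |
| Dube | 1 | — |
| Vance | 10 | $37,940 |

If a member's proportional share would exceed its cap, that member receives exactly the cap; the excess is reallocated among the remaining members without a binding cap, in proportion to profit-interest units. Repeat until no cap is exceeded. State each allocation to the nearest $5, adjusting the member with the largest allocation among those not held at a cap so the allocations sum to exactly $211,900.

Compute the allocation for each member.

Ferraro: $94,890; Becker: $73,800; Dube: $5,270; Vance: $37,940

Profit-interest units total: 43.
Proportional shares (ignoring caps): Ferraro 88,702.33; Becker 68,990.70; Dube 4,927.91; Vance 49,279.07.
Capped: Vance ($37,940); residual $173,960 reallocated over remaining profit-interest units 33.
Shares after redistribution: Ferraro 94,887.27 → $94,885; Becker 73,801.21 → $73,800; Dube 5,271.52 → $5,270.
Rounding difference +$5 applied to Ferraro → $94,890.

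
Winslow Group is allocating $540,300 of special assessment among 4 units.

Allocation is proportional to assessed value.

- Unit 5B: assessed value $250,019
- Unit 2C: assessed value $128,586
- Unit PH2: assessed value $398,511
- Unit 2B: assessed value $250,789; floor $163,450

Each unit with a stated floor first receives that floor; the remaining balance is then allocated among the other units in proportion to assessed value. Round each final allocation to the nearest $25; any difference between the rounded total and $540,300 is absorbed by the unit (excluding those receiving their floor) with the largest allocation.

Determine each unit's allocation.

Unit 5B: $121,250 · Unit 2C: $62,350 · Unit PH2: $193,250 · Unit 2B: $163,450

Guaranteed amounts: Unit 2B $163,450. Residual $376,850.
Residual split over remaining assessed value 777,116: Unit 5B 121,242.72 → $121,250; Unit 2C 62,355.73 → $62,350; Unit PH2 193,251.55 → $193,250.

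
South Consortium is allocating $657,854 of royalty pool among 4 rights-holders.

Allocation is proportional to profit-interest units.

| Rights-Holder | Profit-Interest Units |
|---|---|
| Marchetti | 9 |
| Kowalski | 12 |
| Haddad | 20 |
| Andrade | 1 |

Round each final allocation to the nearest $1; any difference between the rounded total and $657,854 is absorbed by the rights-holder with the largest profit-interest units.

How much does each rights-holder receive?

Profit-interest units total: 9 + 12 + 20 + 1 = 42.
Pro-rata amounts: Marchetti 140,968.71; Kowalski 187,958.29; Haddad 313,263.81; Andrade 15,663.19.
Rounded to nearest $1: Marchetti $140,969; Kowalski $187,958; Haddad $313,264; Andrade $15,663. Sum = $657,854.
Sum already equals the total — no adjustment.

Marchetti: $140,969 | Kowalski: $187,958 | Haddad: $313,264 | Andrade: $15,663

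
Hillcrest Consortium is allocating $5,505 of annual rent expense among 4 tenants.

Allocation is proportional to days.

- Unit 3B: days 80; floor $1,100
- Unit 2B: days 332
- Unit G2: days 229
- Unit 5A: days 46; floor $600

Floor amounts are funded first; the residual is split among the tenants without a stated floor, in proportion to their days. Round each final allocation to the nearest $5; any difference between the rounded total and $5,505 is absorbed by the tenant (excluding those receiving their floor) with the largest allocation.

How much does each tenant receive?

Unit 3B: $1,100; Unit 2B: $2,250; Unit G2: $1,555; Unit 5A: $600

Fund the minimums — Unit 3B $1,100; Unit 5A $600. Balance $3,805.
Balance split over remaining days 561: Unit 2B 2,251.80 → $2,250; Unit G2 1,553.20 → $1,555.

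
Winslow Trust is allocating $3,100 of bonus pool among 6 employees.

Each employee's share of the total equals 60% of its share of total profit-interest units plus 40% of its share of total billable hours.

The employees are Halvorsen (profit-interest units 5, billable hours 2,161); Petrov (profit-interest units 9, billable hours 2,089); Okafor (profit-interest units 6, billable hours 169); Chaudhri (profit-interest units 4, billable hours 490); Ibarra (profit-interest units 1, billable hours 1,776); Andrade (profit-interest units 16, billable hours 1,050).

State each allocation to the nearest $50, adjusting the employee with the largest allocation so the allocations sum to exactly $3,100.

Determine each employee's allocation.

Halvorsen: $550 | Petrov: $750 | Okafor: $300 | Chaudhri: $250 | Ibarra: $350 | Andrade: $900

Totals — profit-interest units 41, billable hours 7,735.
Blended shares (60% profit-interest units + 40% billable hours): Halvorsen 0.1849; Petrov 0.2397; Okafor 0.0965; Chaudhri 0.0839; Ibarra 0.1065; Andrade 0.2884.
Pro-rata amounts: Halvorsen 573.26; Petrov 743.18; Okafor 299.29; Chaudhri 260.02; Ibarra 330.08; Andrade 894.18.
Rounded to nearest $50: Halvorsen $550; Petrov $750; Okafor $300; Chaudhri $250; Ibarra $350; Andrade $900. Sum = $3,100.
No rounding difference to absorb.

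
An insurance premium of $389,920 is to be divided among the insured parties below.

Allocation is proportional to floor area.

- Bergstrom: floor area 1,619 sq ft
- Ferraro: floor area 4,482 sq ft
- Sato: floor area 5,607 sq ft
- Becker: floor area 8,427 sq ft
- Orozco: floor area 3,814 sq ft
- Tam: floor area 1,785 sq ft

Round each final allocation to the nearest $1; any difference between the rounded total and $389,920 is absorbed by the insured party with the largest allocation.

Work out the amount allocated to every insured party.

Sum of floor area: 25,734.
Pro-rata amounts: Bergstrom 1,619/25,734 × $389,920 = 24,530.99; Ferraro 4,482/25,734 × $389,920 = 67,910.99; Sato 5,607/25,734 × $389,920 = 84,956.92; Becker 8,427/25,734 × $389,920 = 127,685.39; Orozco 3,814/25,734 × $389,920 = 57,789.496; Tam 1,785/25,734 × $389,920 = 27,046.21.
At nearest $1: Bergstrom $24,531; Ferraro $67,911; Sato $84,957; Becker $127,685; Orozco $57,789; Tam $27,046. Sum = $389,919.
Difference $389,920 − $389,919 = +$1 applied to largest allocation (Becker): Becker becomes $127,686.

Bergstrom: $24,531 | Ferraro: $67,911 | Sato: $84,957 | Becker: $127,686 | Orozco: $57,789 | Tam: $27,046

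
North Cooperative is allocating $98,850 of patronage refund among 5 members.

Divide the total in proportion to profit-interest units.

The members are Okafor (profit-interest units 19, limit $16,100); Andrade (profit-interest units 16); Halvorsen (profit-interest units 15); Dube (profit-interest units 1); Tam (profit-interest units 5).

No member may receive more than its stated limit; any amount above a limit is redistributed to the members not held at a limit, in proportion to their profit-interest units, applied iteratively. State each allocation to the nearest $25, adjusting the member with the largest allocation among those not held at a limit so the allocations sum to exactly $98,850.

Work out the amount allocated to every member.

Okafor: $16,100 · Andrade: $35,800 · Halvorsen: $33,550 · Dube: $2,225 · Tam: $11,175

Profit-interest units total: 56.
Unconstrained shares: Okafor 33,538.39; Andrade 28,242.86; Halvorsen 26,477.68; Dube 1,765.18; Tam 8,825.89.
Cap binds for Okafor ($16,100); residual $82,750 reallocated over remaining profit-interest units 37.
Remaining shares: Andrade 35,783.78 → $35,775; Halvorsen 33,547.30 → $33,550; Dube 2,236.49 → $2,225; Tam 11,182.43 → $11,175.
Rounding difference +$25 applied to Andrade → $35,800.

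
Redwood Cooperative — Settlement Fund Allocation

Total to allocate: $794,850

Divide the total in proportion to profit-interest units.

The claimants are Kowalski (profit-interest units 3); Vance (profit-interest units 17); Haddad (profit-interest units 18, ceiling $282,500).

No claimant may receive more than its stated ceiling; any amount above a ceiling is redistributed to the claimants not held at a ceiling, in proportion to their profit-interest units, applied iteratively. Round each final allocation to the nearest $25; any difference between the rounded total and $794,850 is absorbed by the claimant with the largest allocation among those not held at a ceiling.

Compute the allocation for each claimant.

Profit-interest units total: 38.
Unconstrained shares: Kowalski 62,751.32; Vance 355,590.79; Haddad 376,507.89.
Held at cap: Haddad ($282,500); balance $512,350 reallocated over remaining profit-interest units 20.
Shares after redistribution: Kowalski 76,852.50 → $76,850; Vance 435,497.50 → $435,500.

Kowalski: $76,850 · Vance: $435,500 · Haddad: $282,500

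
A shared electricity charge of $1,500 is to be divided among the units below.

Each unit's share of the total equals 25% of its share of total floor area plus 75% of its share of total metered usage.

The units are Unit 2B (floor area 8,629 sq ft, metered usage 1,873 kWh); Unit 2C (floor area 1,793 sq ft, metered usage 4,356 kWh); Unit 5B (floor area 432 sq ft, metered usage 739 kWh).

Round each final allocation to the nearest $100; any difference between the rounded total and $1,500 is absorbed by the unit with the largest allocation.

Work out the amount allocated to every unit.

Totals — floor area 10,854, metered usage 6,968.
Blended shares (25% floor area + 75% metered usage): Unit 2B 0.4004; Unit 2C 0.5102; Unit 5B 0.0895.
Proportional shares: Unit 2B 600.53; Unit 2C 765.23; Unit 5B 134.24.
Rounded to nearest $100: Unit 2B $600; Unit 2C $800; Unit 5B $100. Sum = $1,500.
No rounding difference to absorb.

Unit 2B: $600; Unit 2C: $800; Unit 5B: $100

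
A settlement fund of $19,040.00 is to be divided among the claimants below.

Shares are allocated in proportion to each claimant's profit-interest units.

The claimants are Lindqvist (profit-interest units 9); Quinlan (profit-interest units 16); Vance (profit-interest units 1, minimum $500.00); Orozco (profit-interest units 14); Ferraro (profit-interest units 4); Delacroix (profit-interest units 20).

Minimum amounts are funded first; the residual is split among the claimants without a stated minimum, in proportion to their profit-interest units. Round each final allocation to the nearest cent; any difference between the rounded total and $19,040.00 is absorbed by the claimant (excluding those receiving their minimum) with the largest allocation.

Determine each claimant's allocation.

Lindqvist: $2,648.57 | Quinlan: $4,708.57 | Vance: $500.00 | Orozco: $4,120.00 | Ferraro: $1,177.14 | Delacroix: $5,885.72

Minimums first: Vance $500.00. Remaining pool $18,540.00.
Remaining pool split over remaining profit-interest units 63: Lindqvist 2,648.5714 → $2,648.57; Quinlan 4,708.5714 → $4,708.57; Orozco 4,120.0000 → $4,120.00; Ferraro 1,177.1429 → $1,177.14; Delacroix 5,885.7143 → $5,885.71.
Rounding difference +$0.01 applied to Delacroix → $5,885.72.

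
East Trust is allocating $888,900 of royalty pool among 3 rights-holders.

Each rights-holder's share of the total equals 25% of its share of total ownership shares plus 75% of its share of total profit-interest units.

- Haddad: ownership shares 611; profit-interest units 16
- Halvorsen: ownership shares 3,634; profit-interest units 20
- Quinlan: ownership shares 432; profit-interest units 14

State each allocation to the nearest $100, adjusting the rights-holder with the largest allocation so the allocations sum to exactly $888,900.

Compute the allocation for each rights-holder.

Haddad: $242,400 | Halvorsen: $439,300 | Quinlan: $207,200

Ownership shares total 4,677; profit-interest units total 50.
Combined weights (25% ownership shares + 75% profit-interest units): Haddad 0.2727; Halvorsen 0.4942; Quinlan 0.2331.
Unrounded shares: Haddad 242,367.32; Halvorsen 439,337.45; Quinlan 207,195.23.
At nearest $100: Haddad $242,400; Halvorsen $439,300; Quinlan $207,200. Sum = $888,900.
Rounded total matches; no reconciliation needed.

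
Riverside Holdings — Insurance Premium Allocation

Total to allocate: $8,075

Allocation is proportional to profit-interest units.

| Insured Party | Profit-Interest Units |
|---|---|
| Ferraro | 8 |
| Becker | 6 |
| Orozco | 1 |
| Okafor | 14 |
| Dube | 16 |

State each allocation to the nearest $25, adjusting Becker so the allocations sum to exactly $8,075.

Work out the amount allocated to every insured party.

Combined profit-interest units = 45.
Pro-rata amounts: Ferraro 8/45 × $8,075 = 1,435.56; Becker 6/45 × $8,075 = 1,076.67; Orozco 1/45 × $8,075 = 179.44; Okafor 14/45 × $8,075 = 2,512.22; Dube 16/45 × $8,075 = 2,871.11.
After rounding ($25): Ferraro $1,425; Becker $1,075; Orozco $175; Okafor $2,500; Dube $2,875. Sum = $8,050.
Difference $8,075 − $8,050 = +$25 applied to Becker: Becker becomes $1,100.

Ferraro: $1,425; Becker: $1,100; Orozco: $175; Okafor: $2,500; Dube: $2,875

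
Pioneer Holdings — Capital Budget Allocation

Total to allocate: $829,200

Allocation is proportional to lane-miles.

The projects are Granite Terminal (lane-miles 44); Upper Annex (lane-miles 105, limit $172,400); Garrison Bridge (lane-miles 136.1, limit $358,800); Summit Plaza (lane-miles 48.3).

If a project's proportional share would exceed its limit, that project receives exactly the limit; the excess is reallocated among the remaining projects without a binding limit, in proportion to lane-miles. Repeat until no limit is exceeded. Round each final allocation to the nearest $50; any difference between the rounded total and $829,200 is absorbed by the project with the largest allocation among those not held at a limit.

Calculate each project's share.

Lane-miles total: 333.4.
Pro-rata shares before constraints: Granite Terminal 109,432.51; Upper Annex 261,145.77; Garrison Bridge 338,494.66; Summit Plaza 120,127.05.
Capped: Upper Annex ($172,400); remaining pool $656,800 reallocated over remaining lane-miles 228.4.
Capped: Garrison Bridge ($358,800); remaining pool $298,000 reallocated over remaining lane-miles 92.3.
Shares after redistribution: Granite Terminal 142,058.50 → $142,050; Summit Plaza 155,941.50 → $155,950.

Granite Terminal: $142,050; Upper Annex: $172,400; Garrison Bridge: $358,800; Summit Plaza: $155,950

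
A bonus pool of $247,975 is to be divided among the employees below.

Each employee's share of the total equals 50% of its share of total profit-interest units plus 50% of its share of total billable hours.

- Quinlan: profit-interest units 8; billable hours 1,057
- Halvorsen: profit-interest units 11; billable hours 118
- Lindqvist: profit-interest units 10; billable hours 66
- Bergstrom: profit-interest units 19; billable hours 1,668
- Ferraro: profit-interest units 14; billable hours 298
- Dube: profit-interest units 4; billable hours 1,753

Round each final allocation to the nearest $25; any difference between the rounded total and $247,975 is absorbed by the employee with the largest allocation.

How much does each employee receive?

Quinlan: $41,450 · Halvorsen: $23,625 · Lindqvist: $20,425 · Bergstrom: $77,400 · Ferraro: $33,750 · Dube: $51,325

Profit-interest units total 66; billable hours total 4,960.
Combined weights (50% profit-interest units + 50% billable hours): Quinlan 0.1672; Halvorsen 0.0952; Lindqvist 0.0824; Bergstrom 0.3121; Ferraro 0.1361; Dube 0.2070.
Proportional shares: Quinlan 41,451.12; Halvorsen 23,614.29; Lindqvist 20,435.82; Bergstrom 77,389.17; Ferraro 33,749.63; Dube 51,334.98.
After rounding ($25): Quinlan $41,450; Halvorsen $23,625; Lindqvist $20,425; Bergstrom $77,400; Ferraro $33,750; Dube $51,325. Sum = $247,975.
Sum already equals the total — no adjustment.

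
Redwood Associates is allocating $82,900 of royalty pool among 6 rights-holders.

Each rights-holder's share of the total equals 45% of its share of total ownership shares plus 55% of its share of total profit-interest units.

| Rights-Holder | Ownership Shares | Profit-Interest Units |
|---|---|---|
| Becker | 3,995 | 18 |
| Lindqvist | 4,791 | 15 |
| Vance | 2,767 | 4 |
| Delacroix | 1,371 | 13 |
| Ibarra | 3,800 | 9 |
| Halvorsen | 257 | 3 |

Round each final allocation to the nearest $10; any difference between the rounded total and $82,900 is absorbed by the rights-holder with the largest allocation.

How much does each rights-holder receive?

Ownership shares total 16,981; profit-interest units total 62.
Combined weights (45% ownership shares + 55% profit-interest units): Becker 0.2655; Lindqvist 0.2600; Vance 0.1088; Delacroix 0.1517; Ibarra 0.1805; Halvorsen 0.0334.
Raw shares: Becker 22,013.74; Lindqvist 21,556.24; Vance 9,020.34; Delacroix 12,572.15; Ibarra 14,966.72; Halvorsen 2,770.80.
At nearest $10: Becker $22,010; Lindqvist $21,560; Vance $9,020; Delacroix $12,570; Ibarra $14,970; Halvorsen $2,770. Sum = $82,900.
Sum already equals the total — no adjustment.

Becker: $22,010 · Lindqvist: $21,560 · Vance: $9,020 · Delacroix: $12,570 · Ibarra: $14,970 · Halvorsen: $2,770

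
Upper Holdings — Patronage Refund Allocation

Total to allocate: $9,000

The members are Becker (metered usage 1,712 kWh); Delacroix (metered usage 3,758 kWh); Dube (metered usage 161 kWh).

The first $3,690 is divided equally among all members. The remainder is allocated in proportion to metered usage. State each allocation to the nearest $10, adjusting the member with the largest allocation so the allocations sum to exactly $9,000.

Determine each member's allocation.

Becker: $2,840 | Delacroix: $4,780 | Dube: $1,380

First tranche $3,690 split equally: $1,230 each.
Remainder $5,310 by metered usage (total 5,631): Becker 1,614.41 → $1,610; Delacroix 3,543.77 → $3,540; Dube 151.82 → $150.
Rounding difference +$10 on remainder applied to Delacroix.
Totals: Becker $1,230 + $1,610 = $2,840; Delacroix $1,230 + $3,550 = $4,780; Dube $1,230 + $150 = $1,380.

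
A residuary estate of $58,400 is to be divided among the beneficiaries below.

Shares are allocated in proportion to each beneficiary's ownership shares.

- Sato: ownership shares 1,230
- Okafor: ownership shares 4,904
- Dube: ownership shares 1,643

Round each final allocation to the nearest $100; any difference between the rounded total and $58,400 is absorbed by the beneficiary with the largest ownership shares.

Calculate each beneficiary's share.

Sum of ownership shares: 7,777.
Proportional shares: Sato 1,230/7,777 × $58,400 = 9,236.47; Okafor 4,904/7,777 × $58,400 = 36,825.72; Dube 1,643/7,777 × $58,400 = 12,337.82.
At nearest $100: Sato $9,200; Okafor $36,800; Dube $12,300. Sum = $58,300.
Difference $58,400 − $58,300 = +$100 applied to largest ownership shares (Okafor): Okafor becomes $36,900.

Sato: $9,200; Okafor: $36,900; Dube: $12,300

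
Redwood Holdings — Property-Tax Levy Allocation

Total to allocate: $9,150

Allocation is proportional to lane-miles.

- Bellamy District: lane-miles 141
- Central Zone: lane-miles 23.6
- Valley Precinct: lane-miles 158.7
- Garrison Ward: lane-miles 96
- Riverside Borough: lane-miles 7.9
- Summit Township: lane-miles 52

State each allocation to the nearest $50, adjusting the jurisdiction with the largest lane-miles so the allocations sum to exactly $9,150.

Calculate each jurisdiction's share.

Lane-miles total: 479.2.
Proportional shares: Bellamy District 141/479.2 × $9,150 = 2,692.30; Central Zone 23.6/479.2 × $9,150 = 450.63; Valley Precinct 158.7/479.2 × $9,150 = 3,030.27; Garrison Ward 96/479.2 × $9,150 = 1,833.06; Riverside Borough 7.9/479.2 × $9,150 = 150.85; Summit Township 52/479.2 × $9,150 = 992.90.
Rounded to nearest $50: Bellamy District $2,700; Central Zone $450; Valley Precinct $3,050; Garrison Ward $1,850; Riverside Borough $150; Summit Township $1,000. Sum = $9,200.
Difference $9,150 − $9,200 = −$50 applied to largest lane-miles (Valley Precinct): Valley Precinct becomes $3,000.

Bellamy District: $2,700; Central Zone: $450; Valley Precinct: $3,000; Garrison Ward: $1,850; Riverside Borough: $150; Summit Township: $1,000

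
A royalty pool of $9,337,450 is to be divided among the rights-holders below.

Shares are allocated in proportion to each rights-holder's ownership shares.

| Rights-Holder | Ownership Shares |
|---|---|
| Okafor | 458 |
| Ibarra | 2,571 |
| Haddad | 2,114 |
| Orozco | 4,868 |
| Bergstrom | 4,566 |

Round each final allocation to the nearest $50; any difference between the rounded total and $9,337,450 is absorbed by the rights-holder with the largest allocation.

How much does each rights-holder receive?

Sum of ownership shares: 14,577.
Pro-rata amounts: Okafor 458/14,577 × $9,337,450 = 293,376.70; Ibarra 2,571/14,577 × $9,337,450 = 1,646,880.97; Haddad 2,114/14,577 × $9,337,450 = 1,354,144.84; Orozco 4,868/14,577 × $9,337,450 = 3,118,248.38; Bergstrom 4,566/14,577 × $9,337,450 = 2,924,799.12.
After rounding ($50): Okafor $293,400; Ibarra $1,646,900; Haddad $1,354,150; Orozco $3,118,250; Bergstrom $2,924,800. Sum = $9,337,500.
Difference $9,337,450 − $9,337,500 = −$50 applied to largest allocation (Orozco): Orozco becomes $3,118,200.

Okafor: $293,400 · Ibarra: $1,646,900 · Haddad: $1,354,150 · Orozco: $3,118,200 · Bergstrom: $2,924,800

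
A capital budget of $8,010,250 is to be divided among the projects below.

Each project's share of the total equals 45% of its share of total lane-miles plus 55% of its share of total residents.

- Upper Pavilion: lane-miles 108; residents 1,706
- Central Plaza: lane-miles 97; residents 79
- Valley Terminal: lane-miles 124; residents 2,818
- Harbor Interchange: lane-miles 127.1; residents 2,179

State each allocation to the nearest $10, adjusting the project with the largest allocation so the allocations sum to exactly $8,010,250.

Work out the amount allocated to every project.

Upper Pavilion: $1,961,770 | Central Plaza: $817,920 | Valley Terminal: $2,810,580 | Harbor Interchange: $2,419,980

Totals — lane-miles 456.1, residents 6,782.
Composite weights (45% lane-miles + 55% residents): Upper Pavilion 0.2449; Central Plaza 0.1021; Valley Terminal 0.3509; Harbor Interchange 0.3021.
Raw shares: Upper Pavilion 1,961,767.09; Central Plaza 817,921.51; Valley Terminal 2,810,580.44; Harbor Interchange 2,419,980.96.
At nearest $10: Upper Pavilion $1,961,770; Central Plaza $817,920; Valley Terminal $2,810,580; Harbor Interchange $2,419,980. Sum = $8,010,250.
Rounded total matches; no reconciliation needed.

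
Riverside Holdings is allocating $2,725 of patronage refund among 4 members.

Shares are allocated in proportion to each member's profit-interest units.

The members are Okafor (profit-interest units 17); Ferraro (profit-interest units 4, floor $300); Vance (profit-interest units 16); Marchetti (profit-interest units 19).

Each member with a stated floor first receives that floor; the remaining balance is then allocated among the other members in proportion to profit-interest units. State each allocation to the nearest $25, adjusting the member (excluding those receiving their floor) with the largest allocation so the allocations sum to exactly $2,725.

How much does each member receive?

Okafor: $800 · Ferraro: $300 · Vance: $750 · Marchetti: $875

Fund the minimums — Ferraro $300. Remaining pool $2,425.
Remaining pool split over remaining profit-interest units 52: Okafor 792.79 → $800; Vance 746.15 → $750; Marchetti 886.06 → $875.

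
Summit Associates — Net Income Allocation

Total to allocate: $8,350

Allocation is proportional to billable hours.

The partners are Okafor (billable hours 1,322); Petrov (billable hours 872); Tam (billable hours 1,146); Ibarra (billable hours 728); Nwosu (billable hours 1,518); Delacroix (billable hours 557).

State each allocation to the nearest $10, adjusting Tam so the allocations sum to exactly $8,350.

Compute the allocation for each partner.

Sum of billable hours: 6,143.
Pro-rata amounts: Okafor 1,322/6,143 × $8,350 = 1,796.96; Petrov 872/6,143 × $8,350 = 1,185.28; Tam 1,146/6,143 × $8,350 = 1,557.72; Ibarra 728/6,143 × $8,350 = 989.55; Nwosu 1,518/6,143 × $8,350 = 2,063.37; Delacroix 557/6,143 × $8,350 = 757.11.
After rounding ($10): Okafor $1,800; Petrov $1,190; Tam $1,560; Ibarra $990; Nwosu $2,060; Delacroix $760. Sum = $8,360.
Difference $8,350 − $8,360 = −$10 applied to Tam: Tam becomes $1,550.

Okafor: $1,800 | Petrov: $1,190 | Tam: $1,550 | Ibarra: $990 | Nwosu: $2,060 | Delacroix: $760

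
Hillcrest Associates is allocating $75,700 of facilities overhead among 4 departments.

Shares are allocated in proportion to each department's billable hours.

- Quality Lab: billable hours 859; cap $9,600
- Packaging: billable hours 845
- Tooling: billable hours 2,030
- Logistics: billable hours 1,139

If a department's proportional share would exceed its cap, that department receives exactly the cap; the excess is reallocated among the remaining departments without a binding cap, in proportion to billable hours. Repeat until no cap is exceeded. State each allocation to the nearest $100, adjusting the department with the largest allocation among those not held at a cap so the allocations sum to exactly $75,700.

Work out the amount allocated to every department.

Quality Lab: $9,600 | Packaging: $13,900 | Tooling: $33,400 | Logistics: $18,800

Billable hours total: 4,873.
Unconstrained shares: Quality Lab 13,344.20; Packaging 13,126.72; Tooling 31,535.19; Logistics 17,693.88.
Cap binds for Quality Lab ($9,600); balance $66,100 reallocated over remaining billable hours 4,014.
Shares after redistribution: Packaging 13,914.92 → $13,900; Tooling 33,428.75 → $33,400; Logistics 18,756.33 → $18,800.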